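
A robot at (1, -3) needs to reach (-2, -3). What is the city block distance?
3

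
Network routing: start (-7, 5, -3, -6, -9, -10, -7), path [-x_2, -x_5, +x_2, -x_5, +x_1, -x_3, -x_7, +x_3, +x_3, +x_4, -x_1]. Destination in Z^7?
(-7, 5, -2, -5, -11, -10, -8)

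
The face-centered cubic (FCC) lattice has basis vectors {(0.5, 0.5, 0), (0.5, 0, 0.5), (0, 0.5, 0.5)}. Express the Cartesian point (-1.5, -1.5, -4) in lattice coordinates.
b₁ - 4b₂ - 4b₃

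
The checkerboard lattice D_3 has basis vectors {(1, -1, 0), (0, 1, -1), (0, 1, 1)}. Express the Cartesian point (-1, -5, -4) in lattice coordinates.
-b₁ - b₂ - 5b₃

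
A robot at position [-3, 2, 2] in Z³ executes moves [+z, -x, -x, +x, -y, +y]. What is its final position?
(-4, 2, 3)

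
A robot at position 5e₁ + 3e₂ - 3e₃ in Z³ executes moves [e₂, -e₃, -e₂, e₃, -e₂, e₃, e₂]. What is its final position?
(5, 3, -2)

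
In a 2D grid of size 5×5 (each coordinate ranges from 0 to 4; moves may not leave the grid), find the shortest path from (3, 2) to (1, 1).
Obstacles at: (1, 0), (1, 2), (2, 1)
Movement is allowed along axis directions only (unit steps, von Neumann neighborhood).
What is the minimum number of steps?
7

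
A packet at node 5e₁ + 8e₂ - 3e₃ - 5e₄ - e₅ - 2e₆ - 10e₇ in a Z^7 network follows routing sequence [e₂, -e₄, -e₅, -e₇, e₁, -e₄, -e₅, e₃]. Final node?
(6, 9, -2, -7, -3, -2, -11)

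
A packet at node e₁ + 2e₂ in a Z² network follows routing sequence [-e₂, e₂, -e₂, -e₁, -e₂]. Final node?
(0, 0)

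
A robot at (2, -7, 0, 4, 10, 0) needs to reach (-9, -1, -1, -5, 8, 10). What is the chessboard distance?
11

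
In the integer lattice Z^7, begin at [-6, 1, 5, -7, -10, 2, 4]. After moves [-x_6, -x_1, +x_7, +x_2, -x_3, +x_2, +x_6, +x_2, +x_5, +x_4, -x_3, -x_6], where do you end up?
(-7, 4, 3, -6, -9, 1, 5)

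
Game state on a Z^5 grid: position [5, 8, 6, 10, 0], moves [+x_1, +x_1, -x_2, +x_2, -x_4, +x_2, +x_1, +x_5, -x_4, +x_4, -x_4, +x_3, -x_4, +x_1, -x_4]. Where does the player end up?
(9, 9, 7, 6, 1)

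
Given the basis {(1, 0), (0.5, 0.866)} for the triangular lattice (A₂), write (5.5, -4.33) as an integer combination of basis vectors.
8b₁ - 5b₂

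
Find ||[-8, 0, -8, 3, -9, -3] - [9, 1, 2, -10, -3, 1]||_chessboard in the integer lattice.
17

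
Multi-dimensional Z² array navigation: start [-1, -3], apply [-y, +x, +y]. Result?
(0, -3)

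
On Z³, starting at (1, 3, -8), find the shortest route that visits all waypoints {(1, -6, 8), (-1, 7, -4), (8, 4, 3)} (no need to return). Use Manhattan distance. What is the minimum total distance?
51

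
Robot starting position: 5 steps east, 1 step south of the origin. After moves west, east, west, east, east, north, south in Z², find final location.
(6, -1)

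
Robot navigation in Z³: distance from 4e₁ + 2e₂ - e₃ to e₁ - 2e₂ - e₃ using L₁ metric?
7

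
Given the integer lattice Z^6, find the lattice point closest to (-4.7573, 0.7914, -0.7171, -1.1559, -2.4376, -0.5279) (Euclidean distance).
(-5, 1, -1, -1, -2, -1)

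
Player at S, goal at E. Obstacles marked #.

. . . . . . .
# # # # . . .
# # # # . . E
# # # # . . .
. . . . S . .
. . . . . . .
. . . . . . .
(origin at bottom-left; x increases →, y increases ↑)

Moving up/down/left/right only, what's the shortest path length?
4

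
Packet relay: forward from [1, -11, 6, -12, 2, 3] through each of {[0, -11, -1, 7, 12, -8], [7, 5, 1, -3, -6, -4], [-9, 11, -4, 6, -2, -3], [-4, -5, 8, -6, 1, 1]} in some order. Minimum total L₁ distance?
160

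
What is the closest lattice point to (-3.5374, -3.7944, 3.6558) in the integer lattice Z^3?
(-4, -4, 4)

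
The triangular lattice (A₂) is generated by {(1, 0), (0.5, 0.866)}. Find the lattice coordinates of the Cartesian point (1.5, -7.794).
6b₁ - 9b₂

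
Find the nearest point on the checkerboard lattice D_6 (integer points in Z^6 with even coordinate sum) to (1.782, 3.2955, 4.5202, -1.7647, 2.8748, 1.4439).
(2, 3, 5, -2, 3, 1)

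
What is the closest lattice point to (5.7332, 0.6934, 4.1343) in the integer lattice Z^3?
(6, 1, 4)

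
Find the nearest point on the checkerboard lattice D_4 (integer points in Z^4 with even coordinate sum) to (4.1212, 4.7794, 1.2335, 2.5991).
(4, 5, 1, 2)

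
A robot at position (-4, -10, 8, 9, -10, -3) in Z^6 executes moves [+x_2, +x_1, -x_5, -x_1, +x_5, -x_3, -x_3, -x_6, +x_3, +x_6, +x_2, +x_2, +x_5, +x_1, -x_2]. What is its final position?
(-3, -8, 7, 9, -9, -3)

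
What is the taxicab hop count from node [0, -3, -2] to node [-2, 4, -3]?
10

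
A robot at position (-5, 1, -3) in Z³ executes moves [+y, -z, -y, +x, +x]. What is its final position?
(-3, 1, -4)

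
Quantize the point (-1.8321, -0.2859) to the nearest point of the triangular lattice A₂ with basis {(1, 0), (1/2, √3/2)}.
(-2, 0)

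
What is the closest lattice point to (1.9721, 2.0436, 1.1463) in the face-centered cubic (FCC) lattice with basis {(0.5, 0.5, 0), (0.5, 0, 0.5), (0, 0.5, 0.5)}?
(2, 2, 1)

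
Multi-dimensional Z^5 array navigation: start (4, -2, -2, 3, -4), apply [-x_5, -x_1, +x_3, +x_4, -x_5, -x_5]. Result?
(3, -2, -1, 4, -7)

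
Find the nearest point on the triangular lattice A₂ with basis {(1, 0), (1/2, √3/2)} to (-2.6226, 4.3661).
(-2.5, 4.33)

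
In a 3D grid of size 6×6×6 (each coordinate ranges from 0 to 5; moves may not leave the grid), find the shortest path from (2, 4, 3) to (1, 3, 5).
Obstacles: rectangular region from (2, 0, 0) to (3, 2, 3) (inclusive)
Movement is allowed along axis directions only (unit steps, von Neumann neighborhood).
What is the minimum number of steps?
4
(one shortest path: (2, 4, 3) → (1, 4, 3) → (1, 3, 3) → (1, 3, 4) → (1, 3, 5))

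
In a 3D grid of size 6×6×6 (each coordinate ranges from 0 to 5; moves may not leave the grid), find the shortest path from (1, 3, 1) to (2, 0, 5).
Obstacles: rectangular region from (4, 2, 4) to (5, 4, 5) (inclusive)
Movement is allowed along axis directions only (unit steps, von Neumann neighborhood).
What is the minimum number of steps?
8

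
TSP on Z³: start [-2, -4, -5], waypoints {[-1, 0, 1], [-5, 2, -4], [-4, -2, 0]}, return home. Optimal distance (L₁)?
36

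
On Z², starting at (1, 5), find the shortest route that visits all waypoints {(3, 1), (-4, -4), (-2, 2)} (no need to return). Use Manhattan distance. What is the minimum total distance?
20
(one optimal route: (1, 5) → (3, 1) → (-2, 2) → (-4, -4))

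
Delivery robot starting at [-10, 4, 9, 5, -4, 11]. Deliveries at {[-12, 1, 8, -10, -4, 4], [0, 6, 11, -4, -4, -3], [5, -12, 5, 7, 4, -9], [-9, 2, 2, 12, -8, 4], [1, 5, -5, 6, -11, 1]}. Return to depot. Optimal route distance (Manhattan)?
232
(one optimal route: (-10, 4, 9, 5, -4, 11) → (-12, 1, 8, -10, -4, 4) → (0, 6, 11, -4, -4, -3) → (5, -12, 5, 7, 4, -9) → (1, 5, -5, 6, -11, 1) → (-9, 2, 2, 12, -8, 4) → (-10, 4, 9, 5, -4, 11))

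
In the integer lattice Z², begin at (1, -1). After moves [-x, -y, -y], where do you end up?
(0, -3)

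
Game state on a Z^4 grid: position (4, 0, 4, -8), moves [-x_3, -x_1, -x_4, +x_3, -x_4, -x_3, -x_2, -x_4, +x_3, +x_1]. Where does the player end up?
(4, -1, 4, -11)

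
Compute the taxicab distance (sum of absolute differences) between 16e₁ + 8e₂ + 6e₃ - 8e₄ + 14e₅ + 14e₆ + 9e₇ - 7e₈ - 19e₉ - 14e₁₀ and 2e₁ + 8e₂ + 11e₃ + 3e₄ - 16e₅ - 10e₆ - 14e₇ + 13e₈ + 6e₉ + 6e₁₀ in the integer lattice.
172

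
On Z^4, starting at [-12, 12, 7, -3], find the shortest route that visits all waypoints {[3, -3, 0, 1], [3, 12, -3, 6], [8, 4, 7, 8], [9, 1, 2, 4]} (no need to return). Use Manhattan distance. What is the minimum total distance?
85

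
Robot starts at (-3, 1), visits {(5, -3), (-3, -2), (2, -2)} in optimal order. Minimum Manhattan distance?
12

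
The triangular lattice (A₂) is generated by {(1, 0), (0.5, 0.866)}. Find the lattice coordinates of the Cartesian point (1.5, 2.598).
3b₂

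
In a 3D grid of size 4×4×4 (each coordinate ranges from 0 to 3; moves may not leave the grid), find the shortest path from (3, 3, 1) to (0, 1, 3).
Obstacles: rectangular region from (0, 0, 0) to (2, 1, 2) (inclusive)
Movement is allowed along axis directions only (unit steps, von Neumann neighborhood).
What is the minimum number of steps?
7
(one shortest path: (3, 3, 1) → (2, 3, 1) → (1, 3, 1) → (0, 3, 1) → (0, 2, 1) → (0, 2, 2) → (0, 2, 3) → (0, 1, 3))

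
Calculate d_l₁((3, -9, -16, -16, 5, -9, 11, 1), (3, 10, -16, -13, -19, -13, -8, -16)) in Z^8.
86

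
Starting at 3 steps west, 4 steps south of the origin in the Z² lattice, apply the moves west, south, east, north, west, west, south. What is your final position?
(-5, -5)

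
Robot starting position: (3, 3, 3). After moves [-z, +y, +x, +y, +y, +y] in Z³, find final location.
(4, 7, 2)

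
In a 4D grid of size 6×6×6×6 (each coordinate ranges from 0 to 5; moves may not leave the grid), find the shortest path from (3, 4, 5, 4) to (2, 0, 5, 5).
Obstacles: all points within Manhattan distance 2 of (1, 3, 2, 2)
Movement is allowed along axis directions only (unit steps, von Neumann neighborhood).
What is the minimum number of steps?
6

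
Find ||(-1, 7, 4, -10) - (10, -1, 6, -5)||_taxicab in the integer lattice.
26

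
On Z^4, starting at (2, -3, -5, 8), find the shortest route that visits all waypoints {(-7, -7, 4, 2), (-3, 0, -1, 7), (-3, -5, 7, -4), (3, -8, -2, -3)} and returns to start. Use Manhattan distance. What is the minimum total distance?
88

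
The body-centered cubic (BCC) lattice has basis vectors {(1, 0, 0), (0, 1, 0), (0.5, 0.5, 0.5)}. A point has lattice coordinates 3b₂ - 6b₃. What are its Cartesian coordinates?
(-3, 0, -3)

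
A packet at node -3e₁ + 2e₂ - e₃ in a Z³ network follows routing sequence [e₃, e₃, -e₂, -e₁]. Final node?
(-4, 1, 1)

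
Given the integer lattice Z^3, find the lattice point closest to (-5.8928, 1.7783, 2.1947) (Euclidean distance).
(-6, 2, 2)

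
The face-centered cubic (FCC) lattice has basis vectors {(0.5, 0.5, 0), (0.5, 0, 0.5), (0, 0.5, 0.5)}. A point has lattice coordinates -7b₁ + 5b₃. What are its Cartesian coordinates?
(-3.5, -1, 2.5)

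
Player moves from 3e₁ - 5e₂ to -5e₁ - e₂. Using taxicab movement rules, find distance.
12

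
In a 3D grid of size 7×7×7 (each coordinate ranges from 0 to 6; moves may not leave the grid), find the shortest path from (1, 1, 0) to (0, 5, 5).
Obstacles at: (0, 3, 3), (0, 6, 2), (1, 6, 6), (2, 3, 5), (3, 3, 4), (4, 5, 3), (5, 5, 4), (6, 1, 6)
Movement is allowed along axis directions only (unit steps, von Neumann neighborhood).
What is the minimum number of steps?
10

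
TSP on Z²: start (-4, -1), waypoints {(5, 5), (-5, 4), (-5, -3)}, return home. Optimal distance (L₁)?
36
(one optimal route: (-4, -1) → (5, 5) → (-5, 4) → (-5, -3) → (-4, -1))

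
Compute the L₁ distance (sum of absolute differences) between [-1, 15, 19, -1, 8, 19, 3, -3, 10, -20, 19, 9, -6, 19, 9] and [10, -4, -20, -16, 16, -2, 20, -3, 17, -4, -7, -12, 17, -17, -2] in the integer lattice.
270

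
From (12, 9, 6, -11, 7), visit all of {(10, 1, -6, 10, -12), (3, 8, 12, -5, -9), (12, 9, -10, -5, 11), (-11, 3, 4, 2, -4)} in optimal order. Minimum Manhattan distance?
166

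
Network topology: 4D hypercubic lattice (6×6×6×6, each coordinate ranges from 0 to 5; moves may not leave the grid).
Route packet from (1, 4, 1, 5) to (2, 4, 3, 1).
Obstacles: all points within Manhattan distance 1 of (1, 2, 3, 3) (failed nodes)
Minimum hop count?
7
(one shortest path: (1, 4, 1, 5) → (2, 4, 1, 5) → (2, 4, 2, 5) → (2, 4, 3, 5) → (2, 4, 3, 4) → (2, 4, 3, 3) → (2, 4, 3, 2) → (2, 4, 3, 1))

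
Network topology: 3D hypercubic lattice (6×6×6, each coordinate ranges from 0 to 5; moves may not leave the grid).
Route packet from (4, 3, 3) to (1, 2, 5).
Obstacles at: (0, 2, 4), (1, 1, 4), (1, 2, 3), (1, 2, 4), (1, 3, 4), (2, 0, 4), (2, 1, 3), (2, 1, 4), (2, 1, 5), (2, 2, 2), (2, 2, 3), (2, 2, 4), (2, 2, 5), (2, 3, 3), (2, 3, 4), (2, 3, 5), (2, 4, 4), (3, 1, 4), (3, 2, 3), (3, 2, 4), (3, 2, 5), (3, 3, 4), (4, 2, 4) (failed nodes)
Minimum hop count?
8
(one shortest path: (4, 3, 3) → (3, 3, 3) → (3, 4, 3) → (2, 4, 3) → (1, 4, 3) → (1, 4, 4) → (1, 4, 5) → (1, 3, 5) → (1, 2, 5))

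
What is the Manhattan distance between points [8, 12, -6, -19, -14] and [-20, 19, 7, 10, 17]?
108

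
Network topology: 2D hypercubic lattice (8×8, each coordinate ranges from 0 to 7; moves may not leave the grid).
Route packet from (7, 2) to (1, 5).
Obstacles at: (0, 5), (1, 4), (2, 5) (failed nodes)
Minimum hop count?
11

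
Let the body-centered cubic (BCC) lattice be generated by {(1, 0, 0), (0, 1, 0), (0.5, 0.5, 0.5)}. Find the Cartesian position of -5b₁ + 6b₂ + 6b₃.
(-2, 9, 3)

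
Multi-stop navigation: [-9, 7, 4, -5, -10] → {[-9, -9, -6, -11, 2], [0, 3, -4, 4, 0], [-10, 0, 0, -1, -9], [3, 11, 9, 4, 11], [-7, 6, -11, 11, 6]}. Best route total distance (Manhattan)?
167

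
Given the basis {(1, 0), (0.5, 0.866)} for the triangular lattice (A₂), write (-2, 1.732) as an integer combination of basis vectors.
-3b₁ + 2b₂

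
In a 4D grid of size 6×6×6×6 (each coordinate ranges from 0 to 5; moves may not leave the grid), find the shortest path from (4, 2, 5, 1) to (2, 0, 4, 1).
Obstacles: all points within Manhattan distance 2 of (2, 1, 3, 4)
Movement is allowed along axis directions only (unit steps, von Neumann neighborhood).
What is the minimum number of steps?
5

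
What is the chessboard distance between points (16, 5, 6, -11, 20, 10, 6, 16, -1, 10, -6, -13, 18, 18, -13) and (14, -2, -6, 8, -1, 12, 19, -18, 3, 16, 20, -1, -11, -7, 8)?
34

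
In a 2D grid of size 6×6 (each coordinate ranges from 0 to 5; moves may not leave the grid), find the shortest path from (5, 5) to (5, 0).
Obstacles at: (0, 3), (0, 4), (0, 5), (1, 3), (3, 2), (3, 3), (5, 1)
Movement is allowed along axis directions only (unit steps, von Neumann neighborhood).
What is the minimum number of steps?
7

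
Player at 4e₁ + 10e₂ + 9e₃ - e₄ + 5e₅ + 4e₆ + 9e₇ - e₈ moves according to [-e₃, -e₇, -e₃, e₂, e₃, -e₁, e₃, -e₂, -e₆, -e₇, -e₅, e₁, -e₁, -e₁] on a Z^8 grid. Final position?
(2, 10, 9, -1, 4, 3, 7, -1)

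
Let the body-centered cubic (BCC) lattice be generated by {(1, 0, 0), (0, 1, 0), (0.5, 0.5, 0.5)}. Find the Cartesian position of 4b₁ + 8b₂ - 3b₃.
(2.5, 6.5, -1.5)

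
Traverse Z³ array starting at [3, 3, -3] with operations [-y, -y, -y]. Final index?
(3, 0, -3)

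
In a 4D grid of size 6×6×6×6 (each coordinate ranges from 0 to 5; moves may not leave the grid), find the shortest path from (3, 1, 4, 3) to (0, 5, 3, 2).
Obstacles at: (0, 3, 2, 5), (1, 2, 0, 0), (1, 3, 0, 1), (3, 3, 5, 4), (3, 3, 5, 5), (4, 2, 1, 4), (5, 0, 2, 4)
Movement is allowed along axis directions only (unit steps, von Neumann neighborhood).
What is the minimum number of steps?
9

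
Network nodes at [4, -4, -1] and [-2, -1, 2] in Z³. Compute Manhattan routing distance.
12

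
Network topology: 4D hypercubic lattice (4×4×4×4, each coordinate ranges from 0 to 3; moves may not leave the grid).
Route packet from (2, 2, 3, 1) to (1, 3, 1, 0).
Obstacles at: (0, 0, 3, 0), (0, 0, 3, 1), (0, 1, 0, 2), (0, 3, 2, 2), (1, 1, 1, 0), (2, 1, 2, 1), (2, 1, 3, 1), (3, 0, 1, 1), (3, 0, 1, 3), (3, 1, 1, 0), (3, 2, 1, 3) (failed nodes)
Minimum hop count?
5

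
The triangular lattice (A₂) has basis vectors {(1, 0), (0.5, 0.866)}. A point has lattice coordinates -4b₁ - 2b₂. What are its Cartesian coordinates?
(-5, -1.732)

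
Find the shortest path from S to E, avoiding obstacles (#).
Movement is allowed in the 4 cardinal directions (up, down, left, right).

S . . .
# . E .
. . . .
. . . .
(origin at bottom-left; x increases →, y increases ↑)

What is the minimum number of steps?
3
(one shortest path: (0, 3) → (1, 3) → (2, 3) → (2, 2))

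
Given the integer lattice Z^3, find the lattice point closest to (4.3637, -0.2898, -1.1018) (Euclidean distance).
(4, 0, -1)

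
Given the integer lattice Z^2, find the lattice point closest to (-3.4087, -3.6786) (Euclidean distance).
(-3, -4)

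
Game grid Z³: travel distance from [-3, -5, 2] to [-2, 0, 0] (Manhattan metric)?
8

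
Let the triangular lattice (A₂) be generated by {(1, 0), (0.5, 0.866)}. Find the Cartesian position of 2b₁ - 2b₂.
(1, -1.732)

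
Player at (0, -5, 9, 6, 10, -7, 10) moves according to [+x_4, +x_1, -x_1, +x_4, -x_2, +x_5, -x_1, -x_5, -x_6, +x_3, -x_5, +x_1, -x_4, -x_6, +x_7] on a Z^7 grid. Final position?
(0, -6, 10, 7, 9, -9, 11)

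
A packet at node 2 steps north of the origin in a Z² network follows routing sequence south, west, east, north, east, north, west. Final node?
(0, 3)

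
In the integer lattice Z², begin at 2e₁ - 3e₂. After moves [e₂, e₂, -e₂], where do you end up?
(2, -2)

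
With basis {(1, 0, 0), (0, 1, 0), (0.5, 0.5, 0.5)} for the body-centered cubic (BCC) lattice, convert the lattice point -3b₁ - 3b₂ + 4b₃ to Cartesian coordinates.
(-1, -1, 2)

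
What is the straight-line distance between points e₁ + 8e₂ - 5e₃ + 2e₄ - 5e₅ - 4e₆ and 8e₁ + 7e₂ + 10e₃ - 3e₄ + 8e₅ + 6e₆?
23.8537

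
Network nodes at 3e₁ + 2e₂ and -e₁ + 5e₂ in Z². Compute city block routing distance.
7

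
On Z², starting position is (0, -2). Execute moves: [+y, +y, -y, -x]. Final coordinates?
(-1, -1)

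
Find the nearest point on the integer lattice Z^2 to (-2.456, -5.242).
(-2, -5)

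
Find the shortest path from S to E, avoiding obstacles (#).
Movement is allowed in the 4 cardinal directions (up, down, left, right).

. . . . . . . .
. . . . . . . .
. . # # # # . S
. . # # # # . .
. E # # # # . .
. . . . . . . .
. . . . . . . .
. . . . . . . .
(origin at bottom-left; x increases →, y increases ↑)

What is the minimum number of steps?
10
(one shortest path: (7, 5) → (6, 5) → (6, 4) → (6, 3) → (6, 2) → (5, 2) → (4, 2) → (3, 2) → (2, 2) → (1, 2) → (1, 3))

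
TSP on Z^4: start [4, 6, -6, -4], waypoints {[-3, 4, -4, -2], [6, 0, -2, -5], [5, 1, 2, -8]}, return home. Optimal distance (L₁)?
58
(one optimal route: (4, 6, -6, -4) → (-3, 4, -4, -2) → (6, 0, -2, -5) → (5, 1, 2, -8) → (4, 6, -6, -4))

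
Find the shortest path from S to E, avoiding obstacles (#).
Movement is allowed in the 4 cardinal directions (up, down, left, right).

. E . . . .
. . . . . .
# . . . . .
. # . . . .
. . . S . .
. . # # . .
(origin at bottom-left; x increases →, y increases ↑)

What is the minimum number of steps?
6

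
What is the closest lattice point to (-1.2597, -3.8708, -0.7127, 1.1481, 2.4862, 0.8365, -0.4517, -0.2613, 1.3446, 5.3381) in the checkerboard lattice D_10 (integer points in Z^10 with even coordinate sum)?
(-1, -4, -1, 1, 2, 1, 0, 0, 1, 5)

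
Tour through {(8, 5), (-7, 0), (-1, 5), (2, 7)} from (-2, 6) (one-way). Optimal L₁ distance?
33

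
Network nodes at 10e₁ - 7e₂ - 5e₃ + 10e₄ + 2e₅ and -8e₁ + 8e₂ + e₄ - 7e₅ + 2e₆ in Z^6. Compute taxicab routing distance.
58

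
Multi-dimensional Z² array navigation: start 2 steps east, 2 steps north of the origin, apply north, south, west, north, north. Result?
(1, 4)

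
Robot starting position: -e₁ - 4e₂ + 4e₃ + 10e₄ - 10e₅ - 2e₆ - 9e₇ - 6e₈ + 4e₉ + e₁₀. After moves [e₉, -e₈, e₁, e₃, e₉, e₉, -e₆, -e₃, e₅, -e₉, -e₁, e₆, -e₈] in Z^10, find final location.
(-1, -4, 4, 10, -9, -2, -9, -8, 6, 1)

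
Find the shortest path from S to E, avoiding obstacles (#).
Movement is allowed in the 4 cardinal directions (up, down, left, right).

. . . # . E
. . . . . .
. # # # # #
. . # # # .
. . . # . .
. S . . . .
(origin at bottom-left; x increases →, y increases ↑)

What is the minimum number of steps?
11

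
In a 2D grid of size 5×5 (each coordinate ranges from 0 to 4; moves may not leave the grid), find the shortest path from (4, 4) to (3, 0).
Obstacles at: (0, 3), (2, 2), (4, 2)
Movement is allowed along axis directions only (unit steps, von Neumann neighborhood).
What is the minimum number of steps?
5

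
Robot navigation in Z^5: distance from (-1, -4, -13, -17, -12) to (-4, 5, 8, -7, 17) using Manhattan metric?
72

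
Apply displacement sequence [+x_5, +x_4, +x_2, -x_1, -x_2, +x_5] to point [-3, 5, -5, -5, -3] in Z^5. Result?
(-4, 5, -5, -4, -1)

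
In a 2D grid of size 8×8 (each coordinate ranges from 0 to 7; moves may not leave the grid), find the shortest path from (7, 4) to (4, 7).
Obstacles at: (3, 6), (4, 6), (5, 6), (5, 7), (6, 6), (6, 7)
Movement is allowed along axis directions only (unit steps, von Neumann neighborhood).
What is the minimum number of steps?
10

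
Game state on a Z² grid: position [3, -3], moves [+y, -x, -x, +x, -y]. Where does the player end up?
(2, -3)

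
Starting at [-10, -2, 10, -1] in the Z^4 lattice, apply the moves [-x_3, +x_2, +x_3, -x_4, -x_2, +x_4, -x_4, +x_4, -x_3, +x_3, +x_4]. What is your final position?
(-10, -2, 10, 0)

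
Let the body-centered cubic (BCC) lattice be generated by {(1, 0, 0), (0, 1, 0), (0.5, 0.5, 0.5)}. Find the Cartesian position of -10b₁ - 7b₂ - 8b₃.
(-14, -11, -4)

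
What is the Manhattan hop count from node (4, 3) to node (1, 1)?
5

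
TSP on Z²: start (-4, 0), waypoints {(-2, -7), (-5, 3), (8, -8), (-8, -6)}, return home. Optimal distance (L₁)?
54
(one optimal route: (-4, 0) → (-2, -7) → (8, -8) → (-8, -6) → (-5, 3) → (-4, 0))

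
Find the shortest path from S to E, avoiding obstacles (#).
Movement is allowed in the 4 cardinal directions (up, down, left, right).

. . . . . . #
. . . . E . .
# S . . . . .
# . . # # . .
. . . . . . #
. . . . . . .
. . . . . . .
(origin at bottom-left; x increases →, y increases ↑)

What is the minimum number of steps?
4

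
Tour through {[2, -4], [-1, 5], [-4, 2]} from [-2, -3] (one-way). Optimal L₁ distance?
23
(one optimal route: (-2, -3) → (2, -4) → (-1, 5) → (-4, 2))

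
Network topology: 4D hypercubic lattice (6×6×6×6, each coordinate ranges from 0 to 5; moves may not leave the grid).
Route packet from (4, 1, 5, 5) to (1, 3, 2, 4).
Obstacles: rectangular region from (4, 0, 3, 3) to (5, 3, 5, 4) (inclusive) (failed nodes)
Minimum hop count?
9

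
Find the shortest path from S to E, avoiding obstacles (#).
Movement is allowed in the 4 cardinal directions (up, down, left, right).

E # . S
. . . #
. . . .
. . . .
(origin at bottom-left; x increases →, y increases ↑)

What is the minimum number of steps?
5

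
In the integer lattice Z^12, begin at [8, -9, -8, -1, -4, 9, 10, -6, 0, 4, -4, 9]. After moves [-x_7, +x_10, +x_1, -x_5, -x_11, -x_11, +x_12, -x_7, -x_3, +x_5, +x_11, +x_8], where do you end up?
(9, -9, -9, -1, -4, 9, 8, -5, 0, 5, -5, 10)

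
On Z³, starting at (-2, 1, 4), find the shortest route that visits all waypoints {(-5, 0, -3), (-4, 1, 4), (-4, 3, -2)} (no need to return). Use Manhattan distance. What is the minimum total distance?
15
(one optimal route: (-2, 1, 4) → (-4, 1, 4) → (-4, 3, -2) → (-5, 0, -3))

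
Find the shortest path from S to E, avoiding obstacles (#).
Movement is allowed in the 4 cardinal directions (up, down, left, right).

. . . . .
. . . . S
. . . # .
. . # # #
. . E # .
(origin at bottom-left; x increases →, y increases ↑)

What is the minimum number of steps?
7
(one shortest path: (4, 3) → (3, 3) → (2, 3) → (1, 3) → (1, 2) → (1, 1) → (1, 0) → (2, 0))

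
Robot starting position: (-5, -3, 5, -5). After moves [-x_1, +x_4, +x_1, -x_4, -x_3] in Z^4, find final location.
(-5, -3, 4, -5)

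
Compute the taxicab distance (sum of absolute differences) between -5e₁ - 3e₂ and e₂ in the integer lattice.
9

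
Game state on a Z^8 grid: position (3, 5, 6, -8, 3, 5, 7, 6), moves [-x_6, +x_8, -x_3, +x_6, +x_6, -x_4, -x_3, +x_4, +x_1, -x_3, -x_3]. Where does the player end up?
(4, 5, 2, -8, 3, 6, 7, 7)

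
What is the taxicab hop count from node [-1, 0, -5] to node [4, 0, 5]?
15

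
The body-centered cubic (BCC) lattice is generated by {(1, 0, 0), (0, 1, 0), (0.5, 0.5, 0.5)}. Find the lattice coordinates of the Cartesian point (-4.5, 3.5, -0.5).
-4b₁ + 4b₂ - b₃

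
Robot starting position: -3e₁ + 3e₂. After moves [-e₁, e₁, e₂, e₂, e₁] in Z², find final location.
(-2, 5)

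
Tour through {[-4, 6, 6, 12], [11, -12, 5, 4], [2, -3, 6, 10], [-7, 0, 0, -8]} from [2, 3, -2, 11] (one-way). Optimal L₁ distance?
107
(one optimal route: (2, 3, -2, 11) → (-4, 6, 6, 12) → (2, -3, 6, 10) → (11, -12, 5, 4) → (-7, 0, 0, -8))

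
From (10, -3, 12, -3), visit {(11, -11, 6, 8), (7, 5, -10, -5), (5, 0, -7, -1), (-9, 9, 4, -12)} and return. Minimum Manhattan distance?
168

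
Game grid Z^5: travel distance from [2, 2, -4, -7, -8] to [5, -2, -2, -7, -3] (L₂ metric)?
7.34847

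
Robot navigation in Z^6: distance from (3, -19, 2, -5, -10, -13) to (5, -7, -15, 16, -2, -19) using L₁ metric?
66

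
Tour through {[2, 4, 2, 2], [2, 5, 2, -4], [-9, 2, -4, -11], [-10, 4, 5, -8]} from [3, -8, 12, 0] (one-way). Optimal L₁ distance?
67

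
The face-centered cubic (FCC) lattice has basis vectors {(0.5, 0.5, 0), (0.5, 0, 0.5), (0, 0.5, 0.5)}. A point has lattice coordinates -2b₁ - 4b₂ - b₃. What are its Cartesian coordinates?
(-3, -1.5, -2.5)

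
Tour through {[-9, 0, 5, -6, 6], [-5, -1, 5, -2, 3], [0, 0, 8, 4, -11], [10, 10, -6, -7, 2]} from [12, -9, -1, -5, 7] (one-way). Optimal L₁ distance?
119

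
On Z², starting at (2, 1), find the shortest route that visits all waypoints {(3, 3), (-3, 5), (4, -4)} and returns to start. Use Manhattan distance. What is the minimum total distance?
32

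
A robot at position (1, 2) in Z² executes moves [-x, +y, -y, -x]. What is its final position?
(-1, 2)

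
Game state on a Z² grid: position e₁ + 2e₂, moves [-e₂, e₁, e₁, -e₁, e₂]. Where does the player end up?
(2, 2)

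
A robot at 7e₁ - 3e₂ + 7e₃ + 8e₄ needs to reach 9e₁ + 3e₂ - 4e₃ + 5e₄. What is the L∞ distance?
11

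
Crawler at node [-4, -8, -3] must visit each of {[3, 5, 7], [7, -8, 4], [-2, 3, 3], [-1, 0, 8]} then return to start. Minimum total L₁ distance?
76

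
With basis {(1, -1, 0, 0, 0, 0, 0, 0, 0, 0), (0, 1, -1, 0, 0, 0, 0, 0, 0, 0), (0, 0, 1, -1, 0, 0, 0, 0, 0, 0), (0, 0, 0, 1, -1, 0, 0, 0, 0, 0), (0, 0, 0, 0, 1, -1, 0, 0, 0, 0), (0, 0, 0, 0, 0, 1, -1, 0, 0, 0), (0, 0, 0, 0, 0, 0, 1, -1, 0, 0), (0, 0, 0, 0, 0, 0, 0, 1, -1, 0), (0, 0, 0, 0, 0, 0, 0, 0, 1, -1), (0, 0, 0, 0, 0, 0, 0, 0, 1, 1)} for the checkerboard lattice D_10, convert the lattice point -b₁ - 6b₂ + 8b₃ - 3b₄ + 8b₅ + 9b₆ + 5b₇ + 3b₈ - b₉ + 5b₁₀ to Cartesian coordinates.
(-1, -5, 14, -11, 11, 1, -4, -2, 1, 6)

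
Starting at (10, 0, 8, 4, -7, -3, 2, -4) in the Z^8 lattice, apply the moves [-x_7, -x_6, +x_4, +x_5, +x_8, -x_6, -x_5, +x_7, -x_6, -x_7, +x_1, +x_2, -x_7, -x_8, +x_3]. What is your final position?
(11, 1, 9, 5, -7, -6, 0, -4)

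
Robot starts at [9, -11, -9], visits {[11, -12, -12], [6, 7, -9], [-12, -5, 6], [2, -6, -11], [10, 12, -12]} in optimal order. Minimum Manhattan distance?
94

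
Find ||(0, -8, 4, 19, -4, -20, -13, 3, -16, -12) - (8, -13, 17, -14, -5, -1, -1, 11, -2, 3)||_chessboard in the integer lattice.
33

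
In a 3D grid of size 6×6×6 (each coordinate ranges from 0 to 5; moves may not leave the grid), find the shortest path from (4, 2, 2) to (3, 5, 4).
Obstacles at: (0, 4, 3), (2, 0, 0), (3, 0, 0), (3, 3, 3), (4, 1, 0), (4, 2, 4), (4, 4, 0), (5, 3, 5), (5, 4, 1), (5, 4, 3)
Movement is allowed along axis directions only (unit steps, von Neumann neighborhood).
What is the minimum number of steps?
6
(one shortest path: (4, 2, 2) → (3, 2, 2) → (3, 3, 2) → (3, 4, 2) → (3, 5, 2) → (3, 5, 3) → (3, 5, 4))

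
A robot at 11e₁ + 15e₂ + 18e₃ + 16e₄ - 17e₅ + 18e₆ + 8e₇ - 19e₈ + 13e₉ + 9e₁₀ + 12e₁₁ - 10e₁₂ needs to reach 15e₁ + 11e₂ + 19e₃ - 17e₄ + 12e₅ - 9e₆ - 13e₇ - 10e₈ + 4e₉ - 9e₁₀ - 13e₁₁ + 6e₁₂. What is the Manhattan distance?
196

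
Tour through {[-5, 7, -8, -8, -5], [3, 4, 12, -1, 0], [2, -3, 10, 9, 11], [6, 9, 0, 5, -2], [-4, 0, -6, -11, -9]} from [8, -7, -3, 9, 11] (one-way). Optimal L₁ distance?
136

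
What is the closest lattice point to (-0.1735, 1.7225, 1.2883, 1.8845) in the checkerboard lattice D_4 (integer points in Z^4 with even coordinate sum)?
(0, 2, 2, 2)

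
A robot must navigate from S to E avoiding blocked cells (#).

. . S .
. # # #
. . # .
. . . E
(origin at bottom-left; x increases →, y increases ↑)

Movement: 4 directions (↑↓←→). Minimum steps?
8
(one shortest path: (2, 3) → (1, 3) → (0, 3) → (0, 2) → (0, 1) → (1, 1) → (1, 0) → (2, 0) → (3, 0))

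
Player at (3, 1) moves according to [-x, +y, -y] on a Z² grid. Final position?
(2, 1)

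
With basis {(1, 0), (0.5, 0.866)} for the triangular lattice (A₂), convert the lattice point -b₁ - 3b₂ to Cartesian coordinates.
(-2.5, -2.598)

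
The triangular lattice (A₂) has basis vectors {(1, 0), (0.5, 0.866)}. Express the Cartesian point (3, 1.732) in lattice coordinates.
2b₁ + 2b₂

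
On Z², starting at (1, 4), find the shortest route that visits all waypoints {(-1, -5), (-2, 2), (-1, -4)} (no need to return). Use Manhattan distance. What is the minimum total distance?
13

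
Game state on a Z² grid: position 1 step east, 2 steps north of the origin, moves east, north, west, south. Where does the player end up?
(1, 2)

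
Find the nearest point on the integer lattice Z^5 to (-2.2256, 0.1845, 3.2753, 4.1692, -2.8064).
(-2, 0, 3, 4, -3)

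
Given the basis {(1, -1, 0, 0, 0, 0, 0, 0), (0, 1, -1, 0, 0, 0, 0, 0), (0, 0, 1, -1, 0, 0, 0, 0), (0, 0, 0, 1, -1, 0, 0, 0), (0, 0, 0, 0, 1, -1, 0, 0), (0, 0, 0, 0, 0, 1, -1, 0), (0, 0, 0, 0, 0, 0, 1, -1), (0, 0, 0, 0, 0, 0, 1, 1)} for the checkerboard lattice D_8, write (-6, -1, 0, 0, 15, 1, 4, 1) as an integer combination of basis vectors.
-6b₁ - 7b₂ - 7b₃ - 7b₄ + 8b₅ + 9b₆ + 6b₇ + 7b₈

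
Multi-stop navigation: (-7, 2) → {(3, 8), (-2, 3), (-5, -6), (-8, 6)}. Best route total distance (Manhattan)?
40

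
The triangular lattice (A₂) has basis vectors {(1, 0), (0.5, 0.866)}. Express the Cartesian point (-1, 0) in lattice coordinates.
-b₁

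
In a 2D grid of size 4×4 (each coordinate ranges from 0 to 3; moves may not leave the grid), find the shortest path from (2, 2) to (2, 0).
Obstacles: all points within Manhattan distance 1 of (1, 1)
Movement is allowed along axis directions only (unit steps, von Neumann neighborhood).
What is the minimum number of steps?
4
(one shortest path: (2, 2) → (3, 2) → (3, 1) → (3, 0) → (2, 0))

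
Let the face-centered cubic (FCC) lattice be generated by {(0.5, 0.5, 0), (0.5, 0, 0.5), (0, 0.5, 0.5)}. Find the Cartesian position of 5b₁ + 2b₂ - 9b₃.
(3.5, -2, -3.5)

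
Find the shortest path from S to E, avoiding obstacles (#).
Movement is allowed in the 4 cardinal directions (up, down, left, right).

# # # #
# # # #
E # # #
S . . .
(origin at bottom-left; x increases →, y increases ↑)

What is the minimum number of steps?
1
(one shortest path: (0, 0) → (0, 1))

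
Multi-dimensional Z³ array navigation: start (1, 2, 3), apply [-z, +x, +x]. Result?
(3, 2, 2)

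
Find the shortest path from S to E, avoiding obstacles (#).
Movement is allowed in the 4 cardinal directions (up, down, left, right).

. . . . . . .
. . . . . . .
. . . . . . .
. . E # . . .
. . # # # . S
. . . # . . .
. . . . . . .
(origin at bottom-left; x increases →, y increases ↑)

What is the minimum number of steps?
7
(one shortest path: (6, 2) → (5, 2) → (5, 3) → (4, 3) → (4, 4) → (3, 4) → (2, 4) → (2, 3))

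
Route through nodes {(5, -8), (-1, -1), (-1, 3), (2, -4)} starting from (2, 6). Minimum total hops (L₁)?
23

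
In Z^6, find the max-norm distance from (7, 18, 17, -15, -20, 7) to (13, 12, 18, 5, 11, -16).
31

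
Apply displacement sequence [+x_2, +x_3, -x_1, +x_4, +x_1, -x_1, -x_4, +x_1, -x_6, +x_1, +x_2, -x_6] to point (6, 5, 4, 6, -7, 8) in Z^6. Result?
(7, 7, 5, 6, -7, 6)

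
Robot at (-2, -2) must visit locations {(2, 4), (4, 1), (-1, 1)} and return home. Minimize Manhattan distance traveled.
24
(one optimal route: (-2, -2) → (2, 4) → (4, 1) → (-1, 1) → (-2, -2))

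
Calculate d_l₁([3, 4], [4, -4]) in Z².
9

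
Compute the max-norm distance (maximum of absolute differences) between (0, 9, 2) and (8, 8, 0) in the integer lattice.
8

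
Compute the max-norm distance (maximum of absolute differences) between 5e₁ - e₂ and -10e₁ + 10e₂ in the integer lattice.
15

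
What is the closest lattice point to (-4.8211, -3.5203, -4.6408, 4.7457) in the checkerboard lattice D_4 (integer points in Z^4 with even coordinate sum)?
(-5, -3, -5, 5)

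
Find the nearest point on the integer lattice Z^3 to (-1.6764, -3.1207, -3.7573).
(-2, -3, -4)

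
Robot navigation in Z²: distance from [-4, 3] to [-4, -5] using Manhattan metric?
8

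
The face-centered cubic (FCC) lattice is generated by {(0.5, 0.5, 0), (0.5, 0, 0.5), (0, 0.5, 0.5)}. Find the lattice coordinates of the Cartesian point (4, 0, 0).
4b₁ + 4b₂ - 4b₃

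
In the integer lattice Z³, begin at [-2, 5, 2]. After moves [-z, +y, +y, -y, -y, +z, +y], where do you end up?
(-2, 6, 2)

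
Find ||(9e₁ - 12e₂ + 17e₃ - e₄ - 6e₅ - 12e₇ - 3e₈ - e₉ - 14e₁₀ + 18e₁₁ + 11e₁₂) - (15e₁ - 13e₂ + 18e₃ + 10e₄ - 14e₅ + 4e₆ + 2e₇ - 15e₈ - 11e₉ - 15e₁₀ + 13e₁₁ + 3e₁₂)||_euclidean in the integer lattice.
27.7308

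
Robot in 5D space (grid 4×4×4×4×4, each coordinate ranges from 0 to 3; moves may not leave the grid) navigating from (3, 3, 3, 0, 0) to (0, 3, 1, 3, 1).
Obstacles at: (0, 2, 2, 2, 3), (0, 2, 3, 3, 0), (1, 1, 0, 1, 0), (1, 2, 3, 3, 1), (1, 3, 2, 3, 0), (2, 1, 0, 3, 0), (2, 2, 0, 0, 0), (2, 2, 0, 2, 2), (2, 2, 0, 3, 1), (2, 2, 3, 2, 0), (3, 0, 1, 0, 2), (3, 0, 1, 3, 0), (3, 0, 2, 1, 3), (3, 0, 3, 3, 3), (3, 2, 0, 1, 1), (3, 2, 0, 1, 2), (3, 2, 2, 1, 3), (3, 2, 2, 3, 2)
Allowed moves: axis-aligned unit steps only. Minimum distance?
9
(one shortest path: (3, 3, 3, 0, 0) → (2, 3, 3, 0, 0) → (1, 3, 3, 0, 0) → (0, 3, 3, 0, 0) → (0, 3, 2, 0, 0) → (0, 3, 1, 0, 0) → (0, 3, 1, 1, 0) → (0, 3, 1, 2, 0) → (0, 3, 1, 3, 0) → (0, 3, 1, 3, 1))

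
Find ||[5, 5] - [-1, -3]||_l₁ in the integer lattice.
14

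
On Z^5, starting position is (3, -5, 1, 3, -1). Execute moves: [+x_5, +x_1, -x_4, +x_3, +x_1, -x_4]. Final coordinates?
(5, -5, 2, 1, 0)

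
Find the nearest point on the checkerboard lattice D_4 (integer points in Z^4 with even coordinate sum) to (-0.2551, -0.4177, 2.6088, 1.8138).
(0, -1, 3, 2)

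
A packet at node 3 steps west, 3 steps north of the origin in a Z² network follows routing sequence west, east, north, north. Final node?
(-3, 5)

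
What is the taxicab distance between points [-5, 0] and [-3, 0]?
2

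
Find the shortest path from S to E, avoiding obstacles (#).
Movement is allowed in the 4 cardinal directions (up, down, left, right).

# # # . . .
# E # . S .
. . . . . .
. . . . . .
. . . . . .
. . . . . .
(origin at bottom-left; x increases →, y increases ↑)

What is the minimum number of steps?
5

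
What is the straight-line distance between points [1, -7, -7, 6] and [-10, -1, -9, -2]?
15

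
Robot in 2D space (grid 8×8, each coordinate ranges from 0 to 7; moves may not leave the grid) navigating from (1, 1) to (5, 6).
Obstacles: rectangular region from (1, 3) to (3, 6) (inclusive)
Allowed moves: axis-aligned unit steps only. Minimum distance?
9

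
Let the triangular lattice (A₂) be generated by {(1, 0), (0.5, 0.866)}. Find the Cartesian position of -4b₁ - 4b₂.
(-6, -3.464)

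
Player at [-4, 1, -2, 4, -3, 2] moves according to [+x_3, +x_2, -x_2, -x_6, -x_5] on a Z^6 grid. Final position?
(-4, 1, -1, 4, -4, 1)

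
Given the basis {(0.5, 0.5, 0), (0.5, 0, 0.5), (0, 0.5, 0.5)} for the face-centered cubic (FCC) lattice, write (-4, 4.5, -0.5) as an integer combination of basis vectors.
b₁ - 9b₂ + 8b₃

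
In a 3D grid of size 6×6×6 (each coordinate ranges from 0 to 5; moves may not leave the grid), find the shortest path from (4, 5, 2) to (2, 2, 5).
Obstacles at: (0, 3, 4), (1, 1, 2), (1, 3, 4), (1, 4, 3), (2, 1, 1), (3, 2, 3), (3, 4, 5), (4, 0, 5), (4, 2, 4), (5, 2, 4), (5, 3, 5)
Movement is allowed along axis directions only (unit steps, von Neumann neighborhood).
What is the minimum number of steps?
8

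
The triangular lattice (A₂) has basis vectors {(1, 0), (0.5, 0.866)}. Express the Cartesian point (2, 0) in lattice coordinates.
2b₁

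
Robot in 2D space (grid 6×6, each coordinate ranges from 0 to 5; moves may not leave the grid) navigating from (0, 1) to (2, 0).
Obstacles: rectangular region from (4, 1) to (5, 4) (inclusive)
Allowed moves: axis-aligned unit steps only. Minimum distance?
3
(one shortest path: (0, 1) → (1, 1) → (2, 1) → (2, 0))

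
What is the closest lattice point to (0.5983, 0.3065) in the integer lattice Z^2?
(1, 0)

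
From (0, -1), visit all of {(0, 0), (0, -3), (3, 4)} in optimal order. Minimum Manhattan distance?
12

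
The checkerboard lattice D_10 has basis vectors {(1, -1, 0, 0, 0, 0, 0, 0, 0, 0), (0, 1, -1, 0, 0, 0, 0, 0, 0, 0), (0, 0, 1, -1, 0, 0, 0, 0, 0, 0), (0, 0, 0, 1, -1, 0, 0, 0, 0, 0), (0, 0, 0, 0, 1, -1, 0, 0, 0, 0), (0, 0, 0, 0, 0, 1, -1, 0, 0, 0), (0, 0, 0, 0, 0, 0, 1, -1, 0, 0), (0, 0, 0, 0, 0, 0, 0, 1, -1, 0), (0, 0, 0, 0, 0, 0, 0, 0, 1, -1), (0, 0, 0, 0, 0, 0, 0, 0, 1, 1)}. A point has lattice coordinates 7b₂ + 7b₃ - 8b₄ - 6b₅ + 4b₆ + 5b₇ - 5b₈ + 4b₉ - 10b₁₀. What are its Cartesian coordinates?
(0, 7, 0, -15, 2, 10, 1, -10, -1, -14)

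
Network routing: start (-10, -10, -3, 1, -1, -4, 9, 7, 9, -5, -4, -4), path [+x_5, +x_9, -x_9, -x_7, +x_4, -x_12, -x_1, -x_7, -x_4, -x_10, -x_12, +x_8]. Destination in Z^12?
(-11, -10, -3, 1, 0, -4, 7, 8, 9, -6, -4, -6)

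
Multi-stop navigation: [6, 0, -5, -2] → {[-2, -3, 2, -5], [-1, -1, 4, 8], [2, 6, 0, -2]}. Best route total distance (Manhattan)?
51
(one optimal route: (6, 0, -5, -2) → (2, 6, 0, -2) → (-2, -3, 2, -5) → (-1, -1, 4, 8))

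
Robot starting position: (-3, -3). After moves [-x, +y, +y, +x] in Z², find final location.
(-3, -1)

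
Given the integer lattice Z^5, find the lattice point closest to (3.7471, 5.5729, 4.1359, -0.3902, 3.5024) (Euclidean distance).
(4, 6, 4, 0, 4)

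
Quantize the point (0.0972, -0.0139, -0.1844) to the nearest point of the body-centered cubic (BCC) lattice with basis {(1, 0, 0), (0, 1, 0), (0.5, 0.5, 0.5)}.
(0, 0, 0)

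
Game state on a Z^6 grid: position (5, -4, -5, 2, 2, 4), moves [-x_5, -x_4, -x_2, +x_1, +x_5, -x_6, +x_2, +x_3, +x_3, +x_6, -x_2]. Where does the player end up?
(6, -5, -3, 1, 2, 4)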